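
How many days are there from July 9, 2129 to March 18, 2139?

Day-of-year of July 9, 2129: 190.
Day-of-year of March 18, 2139: 77.
2129 has 365 days, so 365 − 190 = 175 days remain in 2129.
Full years 2130–2138: 7 common + 2 leap = 7×365 + 2×366 = 3287 days.
Total: 175 + 3287 + 77 = 3539 days.

3539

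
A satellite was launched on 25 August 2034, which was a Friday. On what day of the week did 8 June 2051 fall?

Thursday

Day-of-year of August 25, 2034: 237.
Day-of-year of June 8, 2051: 159.
2034 has 365 days, so 365 − 237 = 128 days remain in 2034.
Full years 2035–2050: 12 common + 4 leap = 12×365 + 4×366 = 5844 days.
Total: 128 + 5844 + 159 = 6131 days.
6131 mod 7 = 6, so 6 days after Friday is Thursday.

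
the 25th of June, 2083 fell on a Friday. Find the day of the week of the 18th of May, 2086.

Day-of-year of June 25, 2083: 176.
Day-of-year of May 18, 2086: 138.
2083 has 365 days, so 365 − 176 = 189 days remain in 2083.
Full years: 2084: 366; 2085: 365. Sum = 731.
Total: 189 + 731 + 138 = 1058 days.
1058 mod 7 = 1, so 1 day after Friday is Saturday.

Saturday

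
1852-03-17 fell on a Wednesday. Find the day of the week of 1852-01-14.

Count forward from the earlier date (January 14, 1852) to the later (March 17, 1852):
January 1852: 31 − 14 = 17 days remain.
Then February 1852 (29): 29 days.
March 1–17, 1852: 17 days.
Total: 17 + 29 + 17 = 63 days.
63 is a multiple of 7, so 1852-01-14 falls on the same weekday: Wednesday.

Wednesday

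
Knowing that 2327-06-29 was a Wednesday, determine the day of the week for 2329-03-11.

June 2327: 30 − 29 = 1 day remains.
Then 20 full months totalling 609 days.
March 1–11, 2329: 11 days.
Total: 1 + 609 + 11 = 621 days.
621 mod 7 = 5, so 5 days after Wednesday is Monday.

Monday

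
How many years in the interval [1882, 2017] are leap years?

Years divisible by 4: 1884, 1888, …, 2016 — 34 in all.
Of these, 1900 is divisible by 100 but not 400, so not leap.
2000 is divisible by 400, so still leap.
Leap years: 34 − 1 = 33.

33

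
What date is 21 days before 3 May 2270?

12 April 2270

Count 21 days before May 3, 2270:
April 2270: 30 − 12 = 18 days remain.
May 1–3, 2270: 3 days.
Total: 18 + 3 = 21 days.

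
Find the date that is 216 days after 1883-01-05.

1883-08-09

Count 216 days after January 5, 1883:
January 1883: 31 − 5 = 26 days remain.
Then February 1883 (28), March (31), April (30), May (31), June (30), July (31): 28 + 31 + 30 + 31 + 30 + 31 = 181 days.
August 1–9, 1883: 9 days.
Total: 26 + 181 + 9 = 216 days.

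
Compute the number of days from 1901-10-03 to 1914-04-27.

From October 3, 1901 to October 3, 1913: 12 years, of which 3 contain a Feb 29 — 9×365 + 3×366 = 4383 days.
October 1913: 31 − 3 = 28 days remain.
Then November (30), December (31), January (31), February 1914 (28), March (31): 30 + 31 + 31 + 28 + 31 = 151 days.
April 1–27, 1914: 27 days.
Residual: 206 days.
Total: 4589 days.

4589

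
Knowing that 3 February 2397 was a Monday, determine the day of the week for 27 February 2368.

Tuesday

Count forward from the earlier date (February 27, 2368) to the later (February 3, 2397):
From February 27, 2368 to February 27, 2396: 28 years, of which 7 contain a Feb 29 — 21×365 + 7×366 = 10227 days.
February 2396: 29 − 27 = 2 days remain (2396 is a leap year, so February has 29 days).
Then 11 full months totalling 337 days.
February 1–3, 2397: 3 days (2397 is not a leap year).
Residual: 342 days.
Total: 10569 days.
10569 mod 7 = 6, so 6 days before Monday is Tuesday.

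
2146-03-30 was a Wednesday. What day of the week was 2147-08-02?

March 30, 2146 → March 30, 2147: 365 days.
March 2147: 31 − 30 = 1 day remains.
Then April (30), May (31), June (30), July (31): 30 + 31 + 30 + 31 = 122 days.
August 1–2, 2147: 2 days.
Residual: 125 days.
Total: 490 days.
490 is a multiple of 7, so 2147-08-02 falls on the same weekday: Wednesday.

Wednesday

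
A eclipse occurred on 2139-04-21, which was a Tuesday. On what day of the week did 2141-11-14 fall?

Day-of-year of April 21, 2139: 111.
Day-of-year of November 14, 2141: 318.
2139 has 365 days, so 365 − 111 = 254 days remain in 2139.
Full years: 2140: 366. Sum = 366.
Total: 254 + 366 + 318 = 938 days.
938 is a multiple of 7, so 2141-11-14 falls on the same weekday: Tuesday.

Tuesday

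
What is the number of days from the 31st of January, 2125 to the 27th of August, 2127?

938

January 31, 2125 → January 31, 2126: 365 days.
January 31, 2126 → January 31, 2127: 365 days.
January 2127: 31 − 31 = 0 days remain.
Then February 2127 (28), March (31), April (30), May (31), June (30), July (31): 28 + 31 + 30 + 31 + 30 + 31 = 181 days.
August 1–27, 2127: 27 days.
Residual: 208 days.
Total: 938 days.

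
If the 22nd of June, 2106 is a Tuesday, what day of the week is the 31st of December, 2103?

Count forward from the earlier date (December 31, 2103) to the later (June 22, 2106):
Day-of-year of December 31, 2103: 365.
Day-of-year of June 22, 2106: 173.
2103 has 365 days, so 365 − 365 = 0 days remain in 2103.
Full years: 2104: 366; 2105: 365. Sum = 731.
Total: 0 + 731 + 173 = 904 days.
904 mod 7 = 1, so 1 day before Tuesday is Monday.

Monday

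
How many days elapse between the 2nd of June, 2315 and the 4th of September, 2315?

June 2315: 30 − 2 = 28 days remain.
Then July (31), August (31): 31 + 31 = 62 days.
September 1–4, 2315: 4 days.
Total: 28 + 62 + 4 = 94 days.

94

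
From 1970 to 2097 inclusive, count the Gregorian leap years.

Years divisible by 4: 1972, 1976, …, 2096 — 32 in all.
2000 is divisible by 400, so still leap.
No century exceptions apply. Count: 32.

32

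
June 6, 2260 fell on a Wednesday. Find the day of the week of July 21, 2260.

Saturday

June 2260: 30 − 6 = 24 days remain.
July 1–21, 2260: 21 days.
Total: 24 + 21 = 45 days.
45 mod 7 = 3, so 3 days after Wednesday is Saturday.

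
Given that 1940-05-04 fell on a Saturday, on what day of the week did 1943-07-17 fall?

Day-of-year of May 4, 1940: 125.
Day-of-year of July 17, 1943: 198.
1940 has 366 days, so 366 − 125 = 241 days remain in 1940.
Full years: 1941: 365; 1942: 365. Sum = 730.
Total: 241 + 730 + 198 = 1169 days.
1169 is a multiple of 7, so 1943-07-17 falls on the same weekday: Saturday.

Saturday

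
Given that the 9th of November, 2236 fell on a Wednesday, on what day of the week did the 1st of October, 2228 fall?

Count forward from the earlier date (October 1, 2228) to the later (November 9, 2236):
From October 1, 2228 to October 1, 2236: 8 years, of which 2 contain a Feb 29 — 6×365 + 2×366 = 2922 days.
October 2236: 31 − 1 = 30 days remain.
November 1–9, 2236: 9 days.
Residual: 39 days.
Total: 2961 days.
2961 is a multiple of 7, so the 1st of October, 2228 falls on the same weekday: Wednesday.

Wednesday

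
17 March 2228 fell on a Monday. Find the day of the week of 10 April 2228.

March 2228: 31 − 17 = 14 days remain.
April 1–10, 2228: 10 days.
Total: 14 + 10 = 24 days.
24 mod 7 = 3, so 3 days after Monday is Thursday.

Thursday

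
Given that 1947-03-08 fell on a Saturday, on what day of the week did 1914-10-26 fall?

Monday

Count forward from the earlier date (October 26, 1914) to the later (March 8, 1947):
Day-of-year of October 26, 1914: 299.
Day-of-year of March 8, 1947: 67.
1914 has 365 days, so 365 − 299 = 66 days remain in 1914.
Full years 1915–1946: 24 common + 8 leap = 24×365 + 8×366 = 11688 days.
Total: 66 + 11688 + 67 = 11821 days.
11821 mod 7 = 5, so 5 days before Saturday is Monday.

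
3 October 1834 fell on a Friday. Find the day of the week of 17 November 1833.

Sunday

Count forward from the earlier date (November 17, 1833) to the later (October 3, 1834):
November 1833: 30 − 17 = 13 days remain.
Then 10 full months totalling 304 days.
October 1–3, 1834: 3 days.
Residual: 320 days.
Total: 320 days.
320 mod 7 = 5, so 5 days before Friday is Sunday.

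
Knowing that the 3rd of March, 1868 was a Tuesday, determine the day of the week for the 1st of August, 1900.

Day-of-year of March 3, 1868: 63.
Day-of-year of August 1, 1900: 213.
1868 has 366 days, so 366 − 63 = 303 days remain in 1868.
Full years 1869–1899: 24 common + 7 leap = 24×365 + 7×366 = 11322 days.
Total: 303 + 11322 + 213 = 11838 days.
11838 mod 7 = 1, so 1 day after Tuesday is Wednesday.

Wednesday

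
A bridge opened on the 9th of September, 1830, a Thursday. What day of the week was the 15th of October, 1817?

Wednesday

Count forward from the earlier date (October 15, 1817) to the later (September 9, 1830):
Day-of-year of October 15, 1817: 288.
Day-of-year of September 9, 1830: 252.
1817 has 365 days, so 365 − 288 = 77 days remain in 1817.
Full years 1818–1829: 9 common + 3 leap = 9×365 + 3×366 = 4383 days.
Total: 77 + 4383 + 252 = 4712 days.
4712 mod 7 = 1, so 1 day before Thursday is Wednesday.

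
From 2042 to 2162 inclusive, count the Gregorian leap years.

29

Years divisible by 4: 2044, 2048, …, 2160 — 30 in all.
Of these, 2100 is divisible by 100 but not 400, so not leap.
Leap years: 30 − 1 = 29.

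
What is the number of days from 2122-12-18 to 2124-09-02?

624

Day-of-year of December 18, 2122: 352.
Day-of-year of September 2, 2124: 246.
2122 has 365 days, so 365 − 352 = 13 days remain in 2122.
Full years: 2123: 365. Sum = 365.
Total: 13 + 365 + 246 = 624 days.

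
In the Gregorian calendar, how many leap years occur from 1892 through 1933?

10

Years divisible by 4 in [1892, 1933]: 1892, 1896, 1900, 1904, 1908, 1912, 1916, 1920, 1924, 1928, 1932.
Of these, 1900 is divisible by 100 but not 400, so not leap.
Leap years: 11 − 1 = 10.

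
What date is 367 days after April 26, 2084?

April 28, 2085

Count 367 days after April 26, 2084:
Day-of-year of April 26, 2084: 117.
Day-of-year of April 28, 2085: 118.
2084 has 366 days, so 366 − 117 = 249 days remain in 2084.
Total: 249 + 118 = 367 days.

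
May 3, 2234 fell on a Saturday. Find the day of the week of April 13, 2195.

Monday

Count forward from the earlier date (April 13, 2195) to the later (May 3, 2234):
Day-of-year of April 13, 2195: 103.
Day-of-year of May 3, 2234: 123.
2195 has 365 days, so 365 − 103 = 262 days remain in 2195.
Full years 2196–2233: 29 common + 9 leap = 29×365 + 9×366 = 13879 days.
Total: 262 + 13879 + 123 = 14264 days.
14264 mod 7 = 5, so 5 days before Saturday is Monday.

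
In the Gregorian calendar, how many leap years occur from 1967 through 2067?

Years divisible by 4: 1968, 1972, …, 2064 — 25 in all.
2000 is divisible by 400, so still leap.
No century exceptions apply. Count: 25.

25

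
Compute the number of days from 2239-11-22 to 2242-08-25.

Day-of-year of November 22, 2239: 326.
Day-of-year of August 25, 2242: 237.
2239 has 365 days, so 365 − 326 = 39 days remain in 2239.
Full years: 2240: 366; 2241: 365. Sum = 731.
Total: 39 + 731 + 237 = 1007 days.

1007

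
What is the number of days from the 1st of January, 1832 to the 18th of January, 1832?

Within January 1832: 18 − 1 = 17 days.

17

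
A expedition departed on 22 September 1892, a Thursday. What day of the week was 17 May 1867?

Friday

Count forward from the earlier date (May 17, 1867) to the later (September 22, 1892):
From May 17, 1867 to May 17, 1892: 25 years, of which 7 contain a Feb 29 — 18×365 + 7×366 = 9132 days.
May 1892: 31 − 17 = 14 days remain.
Then June (30), July (31), August (31): 30 + 31 + 31 = 92 days.
September 1–22, 1892: 22 days.
Residual: 128 days.
Total: 9260 days.
9260 mod 7 = 6, so 6 days before Thursday is Friday.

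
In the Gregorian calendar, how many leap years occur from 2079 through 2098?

5

Years divisible by 4 in [2079, 2098]: 2080, 2084, 2088, 2092, 2096.
No century exceptions apply. Count: 5.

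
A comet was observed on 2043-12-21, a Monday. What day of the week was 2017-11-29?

Wednesday

Count forward from the earlier date (November 29, 2017) to the later (December 21, 2043):
From November 29, 2017 to November 29, 2043: 26 years, of which 6 contain a Feb 29 — 20×365 + 6×366 = 9496 days.
November 2043: 30 − 29 = 1 day remains.
December 1–21, 2043: 21 days.
Residual: 22 days.
Total: 9518 days.
9518 mod 7 = 5, so 5 days before Monday is Wednesday.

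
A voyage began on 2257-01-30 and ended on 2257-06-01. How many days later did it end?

January 2257: 31 − 30 = 1 day remains.
Then February 2257 (28), March (31), April (30), May (31): 28 + 31 + 30 + 31 = 120 days.
June 1, 2257: 1 day.
Total: 1 + 120 + 1 = 122 days.

122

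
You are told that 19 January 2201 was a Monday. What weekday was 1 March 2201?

January 2201: 31 − 19 = 12 days remain.
Then February 2201 (28): 28 days.
March 1, 2201: 1 day.
Total: 12 + 28 + 1 = 41 days.
41 mod 7 = 6, so 6 days after Monday is Sunday.

Sunday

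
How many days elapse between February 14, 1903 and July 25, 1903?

161

February 1903: 28 − 14 = 14 days remain (1903 is not a leap year, so February has 28 days).
Then March (31), April (30), May (31), June (30): 31 + 30 + 31 + 30 = 122 days.
July 1–25, 1903: 25 days.
Total: 14 + 122 + 25 = 161 days.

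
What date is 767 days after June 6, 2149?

July 13, 2151

Count 767 days after June 6, 2149:
Day-of-year of June 6, 2149: 157.
Day-of-year of July 13, 2151: 194.
2149 has 365 days, so 365 − 157 = 208 days remain in 2149.
Full years: 2150: 365. Sum = 365.
Total: 208 + 365 + 194 = 767 days.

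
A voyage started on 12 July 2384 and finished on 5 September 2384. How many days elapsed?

55

July 2384: 31 − 12 = 19 days remain.
Then August (31): 31 days.
September 1–5, 2384: 5 days.
Total: 19 + 31 + 5 = 55 days.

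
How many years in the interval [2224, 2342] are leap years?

29

Years divisible by 4: 2224, 2228, …, 2340 — 30 in all.
Of these, 2300 is divisible by 100 but not 400, so not leap.
Leap years: 30 − 1 = 29.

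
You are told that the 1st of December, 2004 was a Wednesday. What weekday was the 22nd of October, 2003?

Wednesday

Count forward from the earlier date (October 22, 2003) to the later (December 1, 2004):
October 22, 2003 → October 22, 2004: 366 days (2004 is a leap year).
October 2004: 31 − 22 = 9 days remain.
Then November (30): 30 days.
December 1, 2004: 1 day.
Residual: 40 days.
Total: 406 days.
406 is a multiple of 7, so the 22nd of October, 2003 falls on the same weekday: Wednesday.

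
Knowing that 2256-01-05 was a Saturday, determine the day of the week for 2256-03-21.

Friday

January 2256: 31 − 5 = 26 days remain.
Then February 2256 (29): 29 days.
March 1–21, 2256: 21 days.
Total: 26 + 29 + 21 = 76 days.
76 mod 7 = 6, so 6 days after Saturday is Friday.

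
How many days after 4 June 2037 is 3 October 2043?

2312

Day-of-year of June 4, 2037: 155.
Day-of-year of October 3, 2043: 276.
2037 has 365 days, so 365 − 155 = 210 days remain in 2037.
Full years: 2038: 365; 2039: 365; 2040: 366; 2041: 365; 2042: 365. Sum = 1826.
Total: 210 + 1826 + 276 = 2312 days.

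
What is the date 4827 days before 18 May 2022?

28 February 2009

Count 4827 days before May 18, 2022:
From February 28, 2009 to February 28, 2022: 13 years, of which 3 contain a Feb 29 — 10×365 + 3×366 = 4748 days.
February 2022: 28 − 28 = 0 days remain (2022 is not a leap year, so February has 28 days).
Then March (31), April (30): 31 + 30 = 61 days.
May 1–18, 2022: 18 days.
Residual: 79 days.
Total: 4827 days.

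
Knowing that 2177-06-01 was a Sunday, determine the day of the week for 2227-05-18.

Friday

From June 1, 2177 to June 1, 2226: 49 years, of which 11 contain a Feb 29 — 38×365 + 11×366 = 17896 days.
(2200 is not a leap year (divisible by 100 but not 400).)
June 2226: 30 − 1 = 29 days remain.
Then 10 full months totalling 304 days.
May 1–18, 2227: 18 days.
Residual: 351 days.
Total: 18247 days.
18247 mod 7 = 5, so 5 days after Sunday is Friday.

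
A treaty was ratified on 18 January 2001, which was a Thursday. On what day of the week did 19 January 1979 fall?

Count forward from the earlier date (January 19, 1979) to the later (January 18, 2001):
Day-of-year of January 19, 1979: 19.
Day-of-year of January 18, 2001: 18.
1979 has 365 days, so 365 − 19 = 346 days remain in 1979.
Full years 1980–2000: 15 common + 6 leap = 15×365 + 6×366 = 7671 days.
Total: 346 + 7671 + 18 = 8035 days.
8035 mod 7 = 6, so 6 days before Thursday is Friday.

Friday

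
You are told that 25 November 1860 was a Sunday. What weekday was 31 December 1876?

Sunday

From November 25, 1860 to November 25, 1876: 16 years, of which 4 contain a Feb 29 — 12×365 + 4×366 = 5844 days.
November 1876: 30 − 25 = 5 days remain.
December 1–31, 1876: 31 days.
Residual: 36 days.
Total: 5880 days.
5880 is a multiple of 7, so 31 December 1876 falls on the same weekday: Sunday.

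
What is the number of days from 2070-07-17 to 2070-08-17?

July 2070: 31 − 17 = 14 days remain.
August 1–17, 2070: 17 days.
Total: 14 + 17 = 31 days.

31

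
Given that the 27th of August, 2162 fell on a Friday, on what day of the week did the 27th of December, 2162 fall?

Monday

August 2162: 31 − 27 = 4 days remain.
Then September (30), October (31), November (30): 30 + 31 + 30 = 91 days.
December 1–27, 2162: 27 days.
Total: 4 + 91 + 27 = 122 days.
122 mod 7 = 3, so 3 days after Friday is Monday.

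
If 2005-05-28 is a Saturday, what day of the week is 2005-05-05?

Thursday

Count forward from the earlier date (May 5, 2005) to the later (May 28, 2005):
Within May 2005: 28 − 5 = 23 days.
23 mod 7 = 2, so 2 days before Saturday is Thursday.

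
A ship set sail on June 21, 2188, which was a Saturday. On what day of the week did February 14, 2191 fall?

Monday

June 21, 2188 → June 21, 2189: 365 days.
June 21, 2189 → June 21, 2190: 365 days.
June 2190: 30 − 21 = 9 days remain.
Then July (31), August (31), September (30), October (31), November (30), December (31), January (31): 31 + 31 + 30 + 31 + 30 + 31 + 31 = 215 days.
February 1–14, 2191: 14 days (2191 is not a leap year).
Residual: 238 days.
Total: 968 days.
968 mod 7 = 2, so 2 days after Saturday is Monday.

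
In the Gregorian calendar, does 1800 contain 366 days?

1800 is not a leap year (divisible by 100 but not 400).

No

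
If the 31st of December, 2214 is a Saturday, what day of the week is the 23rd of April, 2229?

From December 31, 2214 to December 31, 2228: 14 years, of which 4 contain a Feb 29 — 10×365 + 4×366 = 5114 days.
December 2228: 31 − 31 = 0 days remain.
Then January (31), February 2229 (28), March (31): 31 + 28 + 31 = 90 days.
April 1–23, 2229: 23 days.
Residual: 113 days.
Total: 5227 days.
5227 mod 7 = 5, so 5 days after Saturday is Thursday.

Thursday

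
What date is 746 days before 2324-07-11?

2322-06-26

Count 746 days before July 11, 2324:
Day-of-year of June 26, 2322: 177.
Day-of-year of July 11, 2324: 193.
2322 has 365 days, so 365 − 177 = 188 days remain in 2322.
Full years: 2323: 365. Sum = 365.
Total: 188 + 365 + 193 = 746 days.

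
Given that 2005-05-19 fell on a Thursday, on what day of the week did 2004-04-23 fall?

Count forward from the earlier date (April 23, 2004) to the later (May 19, 2005):
Day-of-year of April 23, 2004: 114.
Day-of-year of May 19, 2005: 139.
2004 has 366 days, so 366 − 114 = 252 days remain in 2004.
Total: 252 + 139 = 391 days.
391 mod 7 = 6, so 6 days before Thursday is Friday.

Friday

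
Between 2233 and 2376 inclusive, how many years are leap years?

35

Years divisible by 4: 2236, 2240, …, 2376 — 36 in all.
Of these, 2300 is divisible by 100 but not 400, so not leap.
Leap years: 36 − 1 = 35.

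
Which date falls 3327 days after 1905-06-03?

1914-07-13

Count 3327 days after June 3, 1905:
Day-of-year of June 3, 1905: 154.
Day-of-year of July 13, 1914: 194.
1905 has 365 days, so 365 − 154 = 211 days remain in 1905.
Full years 1906–1913: 6 common + 2 leap = 6×365 + 2×366 = 2922 days.
Total: 211 + 2922 + 194 = 3327 days.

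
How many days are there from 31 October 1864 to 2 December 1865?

397

Day-of-year of October 31, 1864: 305.
Day-of-year of December 2, 1865: 336.
1864 has 366 days, so 366 − 305 = 61 days remain in 1864.
Total: 61 + 336 = 397 days.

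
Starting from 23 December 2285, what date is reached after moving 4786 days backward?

15 November 2272

Count 4786 days before December 23, 2285:
Day-of-year of November 15, 2272: 320.
Day-of-year of December 23, 2285: 357.
2272 has 366 days, so 366 − 320 = 46 days remain in 2272.
Full years 2273–2284: 9 common + 3 leap = 9×365 + 3×366 = 4383 days.
Total: 46 + 4383 + 357 = 4786 days.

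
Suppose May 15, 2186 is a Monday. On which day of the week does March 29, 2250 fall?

Day-of-year of May 15, 2186: 135.
Day-of-year of March 29, 2250: 88.
2186 has 365 days, so 365 − 135 = 230 days remain in 2186.
Full years 2187–2249: 48 common + 15 leap = 48×365 + 15×366 = 23010 days.
Total: 230 + 23010 + 88 = 23328 days.
23328 mod 7 = 4, so 4 days after Monday is Friday.

Friday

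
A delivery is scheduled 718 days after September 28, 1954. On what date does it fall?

September 15, 1956

Count 718 days after September 28, 1954:
September 1954: 30 − 28 = 2 days remain.
Then 23 full months totalling 701 days.
September 1–15, 1956: 15 days.
Total: 2 + 701 + 15 = 718 days.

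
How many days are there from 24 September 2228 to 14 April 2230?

Day-of-year of September 24, 2228: 268.
Day-of-year of April 14, 2230: 104.
2228 has 366 days, so 366 − 268 = 98 days remain in 2228.
Full years: 2229: 365. Sum = 365.
Total: 98 + 365 + 104 = 567 days.

567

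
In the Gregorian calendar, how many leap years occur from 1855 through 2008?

Years divisible by 4: 1856, 1860, …, 2008 — 39 in all.
Of these, 1900 is divisible by 100 but not 400, so not leap.
2000 is divisible by 400, so still leap.
Leap years: 39 − 1 = 38.

38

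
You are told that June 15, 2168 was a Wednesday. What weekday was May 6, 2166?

Count forward from the earlier date (May 6, 2166) to the later (June 15, 2168):
Day-of-year of May 6, 2166: 126.
Day-of-year of June 15, 2168: 167.
2166 has 365 days, so 365 − 126 = 239 days remain in 2166.
Full years: 2167: 365. Sum = 365.
Total: 239 + 365 + 167 = 771 days.
771 mod 7 = 1, so 1 day before Wednesday is Tuesday.

Tuesday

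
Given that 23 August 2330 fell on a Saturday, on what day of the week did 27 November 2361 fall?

Monday

From August 23, 2330 to August 23, 2361: 31 years, of which 8 contain a Feb 29 — 23×365 + 8×366 = 11323 days.
August 2361: 31 − 23 = 8 days remain.
Then September (30), October (31): 30 + 31 = 61 days.
November 1–27, 2361: 27 days.
Residual: 96 days.
Total: 11419 days.
11419 mod 7 = 2, so 2 days after Saturday is Monday.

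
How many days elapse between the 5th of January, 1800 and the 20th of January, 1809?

3302

Day-of-year of January 5, 1800: 5.
Day-of-year of January 20, 1809: 20.
1800 has 365 days, so 365 − 5 = 360 days remain in 1800.
Full years 1801–1808: 6 common + 2 leap = 6×365 + 2×366 = 2922 days.
Total: 360 + 2922 + 20 = 3302 days.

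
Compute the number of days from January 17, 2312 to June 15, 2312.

January 2312: 31 − 17 = 14 days remain.
Then February 2312 (29), March (31), April (30), May (31): 29 + 31 + 30 + 31 = 121 days.
June 1–15, 2312: 15 days.
Total: 14 + 121 + 15 = 150 days.

150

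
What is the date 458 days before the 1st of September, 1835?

the 31st of May, 1834

Count 458 days before September 1, 1835:
Day-of-year of May 31, 1834: 151.
Day-of-year of September 1, 1835: 244.
1834 has 365 days, so 365 − 151 = 214 days remain in 1834.
Total: 214 + 244 = 458 days.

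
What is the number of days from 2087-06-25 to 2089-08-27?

794

June 25, 2087 → June 25, 2088: 366 days (2088 is a leap year).
June 25, 2088 → June 25, 2089: 365 days.
June 2089: 30 − 25 = 5 days remain.
Then July (31): 31 days.
August 1–27, 2089: 27 days.
Residual: 63 days.
Total: 794 days.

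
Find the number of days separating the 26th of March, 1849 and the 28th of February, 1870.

Day-of-year of March 26, 1849: 85.
Day-of-year of February 28, 1870: 59.
1849 has 365 days, so 365 − 85 = 280 days remain in 1849.
Full years 1850–1869: 15 common + 5 leap = 15×365 + 5×366 = 7305 days.
Total: 280 + 7305 + 59 = 7644 days.

7644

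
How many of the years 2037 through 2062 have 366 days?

Years divisible by 4 in [2037, 2062]: 2040, 2044, 2048, 2052, 2056, 2060.
No century exceptions apply. Count: 6.

6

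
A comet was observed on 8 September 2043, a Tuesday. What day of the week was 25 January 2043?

Sunday

Count forward from the earlier date (January 25, 2043) to the later (September 8, 2043):
January 2043: 31 − 25 = 6 days remain.
Then February 2043 (28), March (31), April (30), May (31), June (30), July (31), August (31): 28 + 31 + 30 + 31 + 30 + 31 + 31 = 212 days.
September 1–8, 2043: 8 days.
Total: 6 + 212 + 8 = 226 days.
226 mod 7 = 2, so 2 days before Tuesday is Sunday.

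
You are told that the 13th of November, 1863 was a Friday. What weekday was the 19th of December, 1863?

November 1863: 30 − 13 = 17 days remain.
December 1–19, 1863: 19 days.
Total: 17 + 19 = 36 days.
36 mod 7 = 1, so 1 day after Friday is Saturday.

Saturday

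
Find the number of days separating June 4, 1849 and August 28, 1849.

June 1849: 30 − 4 = 26 days remain.
Then July (31): 31 days.
August 1–28, 1849: 28 days.
Total: 26 + 31 + 28 = 85 days.

85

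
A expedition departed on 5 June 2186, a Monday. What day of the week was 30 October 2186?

June 2186: 30 − 5 = 25 days remain.
Then July (31), August (31), September (30): 31 + 31 + 30 = 92 days.
October 1–30, 2186: 30 days.
Total: 25 + 92 + 30 = 147 days.
147 is a multiple of 7, so 30 October 2186 falls on the same weekday: Monday.

Monday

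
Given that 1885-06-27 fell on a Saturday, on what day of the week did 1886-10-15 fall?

Day-of-year of June 27, 1885: 178.
Day-of-year of October 15, 1886: 288.
1885 has 365 days, so 365 − 178 = 187 days remain in 1885.
Total: 187 + 288 = 475 days.
475 mod 7 = 6, so 6 days after Saturday is Friday.

Friday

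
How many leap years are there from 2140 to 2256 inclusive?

29

Years divisible by 4: 2140, 2144, …, 2256 — 30 in all.
Of these, 2200 is divisible by 100 but not 400, so not leap.
Leap years: 30 − 1 = 29.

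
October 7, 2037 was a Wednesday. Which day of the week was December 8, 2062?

Day-of-year of October 7, 2037: 280.
Day-of-year of December 8, 2062: 342.
2037 has 365 days, so 365 − 280 = 85 days remain in 2037.
Full years 2038–2061: 18 common + 6 leap = 18×365 + 6×366 = 8766 days.
Total: 85 + 8766 + 342 = 9193 days.
9193 mod 7 = 2, so 2 days after Wednesday is Friday.

Friday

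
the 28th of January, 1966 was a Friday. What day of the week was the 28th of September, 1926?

Count forward from the earlier date (September 28, 1926) to the later (January 28, 1966):
From September 28, 1926 to September 28, 1965: 39 years, of which 10 contain a Feb 29 — 29×365 + 10×366 = 14245 days.
September 1965: 30 − 28 = 2 days remain.
Then October (31), November (30), December (31): 31 + 30 + 31 = 92 days.
January 1–28, 1966: 28 days.
Residual: 122 days.
Total: 14367 days.
14367 mod 7 = 3, so 3 days before Friday is Tuesday.

Tuesday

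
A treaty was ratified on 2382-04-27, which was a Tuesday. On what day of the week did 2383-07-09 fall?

April 27, 2382 → April 27, 2383: 365 days.
April 2383: 30 − 27 = 3 days remain.
Then May (31), June (30): 31 + 30 = 61 days.
July 1–9, 2383: 9 days.
Residual: 73 days.
Total: 438 days.
438 mod 7 = 4, so 4 days after Tuesday is Saturday.

Saturday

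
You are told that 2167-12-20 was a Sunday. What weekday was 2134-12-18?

Count forward from the earlier date (December 18, 2134) to the later (December 20, 2167):
From December 18, 2134 to December 18, 2167: 33 years, of which 8 contain a Feb 29 — 25×365 + 8×366 = 12053 days.
Within December 2167: 20 − 18 = 2 days.
Total: 12055 days.
12055 mod 7 = 1, so 1 day before Sunday is Saturday.

Saturday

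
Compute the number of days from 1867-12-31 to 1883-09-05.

5727

From December 31, 1867 to December 31, 1882: 15 years, of which 4 contain a Feb 29 — 11×365 + 4×366 = 5479 days.
December 1882: 31 − 31 = 0 days remain.
Then January (31), February 1883 (28), March (31), April (30), May (31), June (30), July (31), August (31): 31 + 28 + 31 + 30 + 31 + 30 + 31 + 31 = 243 days.
September 1–5, 1883: 5 days.
Residual: 248 days.
Total: 5727 days.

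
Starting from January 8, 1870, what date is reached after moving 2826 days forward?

October 4, 1877

Count 2826 days after January 8, 1870:
Day-of-year of January 8, 1870: 8.
Day-of-year of October 4, 1877: 277.
1870 has 365 days, so 365 − 8 = 357 days remain in 1870.
Full years: 1871: 365; 1872: 366; 1873: 365; 1874: 365; 1875: 365; 1876: 366. Sum = 2192.
Total: 357 + 2192 + 277 = 2826 days.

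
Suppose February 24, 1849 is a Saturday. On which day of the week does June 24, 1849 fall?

Sunday

February 1849: 28 − 24 = 4 days remain (1849 is not a leap year, so February has 28 days).
Then March (31), April (30), May (31): 31 + 30 + 31 = 92 days.
June 1–24, 1849: 24 days.
Total: 4 + 92 + 24 = 120 days.
120 mod 7 = 1, so 1 day after Saturday is Sunday.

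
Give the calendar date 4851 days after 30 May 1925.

10 September 1938

Count 4851 days after May 30, 1925:
Day-of-year of May 30, 1925: 150.
Day-of-year of September 10, 1938: 253.
1925 has 365 days, so 365 − 150 = 215 days remain in 1925.
Full years 1926–1937: 9 common + 3 leap = 9×365 + 3×366 = 4383 days.
Total: 215 + 4383 + 253 = 4851 days.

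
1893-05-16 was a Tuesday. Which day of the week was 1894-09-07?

Friday

Day-of-year of May 16, 1893: 136.
Day-of-year of September 7, 1894: 250.
1893 has 365 days, so 365 − 136 = 229 days remain in 1893.
Total: 229 + 250 = 479 days.
479 mod 7 = 3, so 3 days after Tuesday is Friday.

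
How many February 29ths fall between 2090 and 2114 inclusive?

Years divisible by 4 in [2090, 2114]: 2092, 2096, 2100, 2104, 2108, 2112.
Of these, 2100 is divisible by 100 but not 400, so not leap.
Leap years: 6 − 1 = 5.

5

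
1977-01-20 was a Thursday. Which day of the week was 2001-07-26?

Thursday

Day-of-year of January 20, 1977: 20.
Day-of-year of July 26, 2001: 207.
1977 has 365 days, so 365 − 20 = 345 days remain in 1977.
Full years 1978–2000: 17 common + 6 leap = 17×365 + 6×366 = 8401 days.
Total: 345 + 8401 + 207 = 8953 days.
8953 is a multiple of 7, so 2001-07-26 falls on the same weekday: Thursday.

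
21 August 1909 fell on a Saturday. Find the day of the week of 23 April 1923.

Monday

Day-of-year of August 21, 1909: 233.
Day-of-year of April 23, 1923: 113.
1909 has 365 days, so 365 − 233 = 132 days remain in 1909.
Full years 1910–1922: 10 common + 3 leap = 10×365 + 3×366 = 4748 days.
Total: 132 + 4748 + 113 = 4993 days.
4993 mod 7 = 2, so 2 days after Saturday is Monday.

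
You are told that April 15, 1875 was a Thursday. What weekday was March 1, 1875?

Count forward from the earlier date (March 1, 1875) to the later (April 15, 1875):
March 1875: 31 − 1 = 30 days remain.
April 1–15, 1875: 15 days.
Total: 30 + 15 = 45 days.
45 mod 7 = 3, so 3 days before Thursday is Monday.

Monday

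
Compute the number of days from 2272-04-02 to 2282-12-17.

Day-of-year of April 2, 2272: 93.
Day-of-year of December 17, 2282: 351.
2272 has 366 days, so 366 − 93 = 273 days remain in 2272.
Full years 2273–2281: 7 common + 2 leap = 7×365 + 2×366 = 3287 days.
Total: 273 + 3287 + 351 = 3911 days.

3911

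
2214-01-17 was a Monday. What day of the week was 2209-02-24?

Friday

Count forward from the earlier date (February 24, 2209) to the later (January 17, 2214):
February 24, 2209 → February 24, 2210: 365 days.
February 24, 2210 → February 24, 2211: 365 days.
February 24, 2211 → February 24, 2212: 365 days.
February 24, 2212 → February 24, 2213: 366 days (2212 is a leap year).
February 2213: 28 − 24 = 4 days remain (2213 is not a leap year, so February has 28 days).
Then 10 full months totalling 306 days.
January 1–17, 2214: 17 days.
Residual: 327 days.
Total: 1788 days.
1788 mod 7 = 3, so 3 days before Monday is Friday.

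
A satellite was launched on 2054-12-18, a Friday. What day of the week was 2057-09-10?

December 18, 2054 → December 18, 2055: 365 days.
December 18, 2055 → December 18, 2056: 366 days (2056 is a leap year).
December 2056: 31 − 18 = 13 days remain.
Then January (31), February 2057 (28), March (31), April (30), May (31), June (30), July (31), August (31): 31 + 28 + 31 + 30 + 31 + 30 + 31 + 31 = 243 days.
September 1–10, 2057: 10 days.
Residual: 266 days.
Total: 997 days.
997 mod 7 = 3, so 3 days after Friday is Monday.

Monday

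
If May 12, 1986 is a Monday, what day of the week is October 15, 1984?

Monday

Count forward from the earlier date (October 15, 1984) to the later (May 12, 1986):
Day-of-year of October 15, 1984: 289.
Day-of-year of May 12, 1986: 132.
1984 has 366 days, so 366 − 289 = 77 days remain in 1984.
Full years: 1985: 365. Sum = 365.
Total: 77 + 365 + 132 = 574 days.
574 is a multiple of 7, so October 15, 1984 falls on the same weekday: Monday.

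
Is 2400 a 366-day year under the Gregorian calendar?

Yes

2400 is a leap year (divisible by 400).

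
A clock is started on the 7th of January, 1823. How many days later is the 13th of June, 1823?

January 1823: 31 − 7 = 24 days remain.
Then February 1823 (28), March (31), April (30), May (31): 28 + 31 + 30 + 31 = 120 days.
June 1–13, 1823: 13 days.
Total: 24 + 120 + 13 = 157 days.

157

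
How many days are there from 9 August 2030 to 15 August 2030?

6

Within August 2030: 15 − 9 = 6 days.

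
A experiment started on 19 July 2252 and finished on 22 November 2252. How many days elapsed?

126

July 2252: 31 − 19 = 12 days remain.
Then August (31), September (30), October (31): 31 + 30 + 31 = 92 days.
November 1–22, 2252: 22 days.
Total: 12 + 92 + 22 = 126 days.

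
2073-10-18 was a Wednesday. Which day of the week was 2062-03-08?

Wednesday

Count forward from the earlier date (March 8, 2062) to the later (October 18, 2073):
From March 8, 2062 to March 8, 2073: 11 years, of which 3 contain a Feb 29 — 8×365 + 3×366 = 4018 days.
March 2073: 31 − 8 = 23 days remain.
Then April (30), May (31), June (30), July (31), August (31), September (30): 30 + 31 + 30 + 31 + 31 + 30 = 183 days.
October 1–18, 2073: 18 days.
Residual: 224 days.
Total: 4242 days.
4242 is a multiple of 7, so 2062-03-08 falls on the same weekday: Wednesday.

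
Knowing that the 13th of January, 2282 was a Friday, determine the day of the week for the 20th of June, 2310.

Day-of-year of January 13, 2282: 13.
Day-of-year of June 20, 2310: 171.
2282 has 365 days, so 365 − 13 = 352 days remain in 2282.
Full years 2283–2309: 21 common + 6 leap = 21×365 + 6×366 = 9861 days.
Total: 352 + 9861 + 171 = 10384 days.
10384 mod 7 = 3, so 3 days after Friday is Monday.

Monday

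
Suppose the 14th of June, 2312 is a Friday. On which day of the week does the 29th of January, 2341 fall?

Wednesday

Day-of-year of June 14, 2312: 166.
Day-of-year of January 29, 2341: 29.
2312 has 366 days, so 366 − 166 = 200 days remain in 2312.
Full years 2313–2340: 21 common + 7 leap = 21×365 + 7×366 = 10227 days.
Total: 200 + 10227 + 29 = 10456 days.
10456 mod 7 = 5, so 5 days after Friday is Wednesday.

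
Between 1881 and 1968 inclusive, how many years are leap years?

Years divisible by 4: 1884, 1888, …, 1968 — 22 in all.
Of these, 1900 is divisible by 100 but not 400, so not leap.
Leap years: 22 − 1 = 21.

21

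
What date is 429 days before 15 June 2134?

12 April 2133

Count 429 days before June 15, 2134:
Day-of-year of April 12, 2133: 102.
Day-of-year of June 15, 2134: 166.
2133 has 365 days, so 365 − 102 = 263 days remain in 2133.
Total: 263 + 166 = 429 days.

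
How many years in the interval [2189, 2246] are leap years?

13

Years divisible by 4: 2192, 2196, …, 2244 — 14 in all.
Of these, 2200 is divisible by 100 but not 400, so not leap.
Leap years: 14 − 1 = 13.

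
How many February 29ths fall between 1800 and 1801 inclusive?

Years divisible by 4 in [1800, 1801]: 1800.
Of these, 1800 is divisible by 100 but not 400, so not leap.
Leap years: 1 − 1 = 0.

0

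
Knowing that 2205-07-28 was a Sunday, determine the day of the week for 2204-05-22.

Count forward from the earlier date (May 22, 2204) to the later (July 28, 2205):
Day-of-year of May 22, 2204: 143.
Day-of-year of July 28, 2205: 209.
2204 has 366 days, so 366 − 143 = 223 days remain in 2204.
Total: 223 + 209 = 432 days.
432 mod 7 = 5, so 5 days before Sunday is Tuesday.

Tuesday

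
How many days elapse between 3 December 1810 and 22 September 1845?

12712

From December 3, 1810 to December 3, 1844: 34 years, of which 9 contain a Feb 29 — 25×365 + 9×366 = 12419 days.
December 1844: 31 − 3 = 28 days remain.
Then January (31), February 1845 (28), March (31), April (30), May (31), June (30), July (31), August (31): 31 + 28 + 31 + 30 + 31 + 30 + 31 + 31 = 243 days.
September 1–22, 1845: 22 days.
Residual: 293 days.
Total: 12712 days.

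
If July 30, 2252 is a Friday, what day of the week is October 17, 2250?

Thursday

Count forward from the earlier date (October 17, 2250) to the later (July 30, 2252):
Day-of-year of October 17, 2250: 290.
Day-of-year of July 30, 2252: 212.
2250 has 365 days, so 365 − 290 = 75 days remain in 2250.
Full years: 2251: 365. Sum = 365.
Total: 75 + 365 + 212 = 652 days.
652 mod 7 = 1, so 1 day before Friday is Thursday.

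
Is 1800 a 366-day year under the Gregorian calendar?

No

1800 is not a leap year (divisible by 100 but not 400).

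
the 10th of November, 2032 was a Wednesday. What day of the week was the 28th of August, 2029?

Tuesday

Count forward from the earlier date (August 28, 2029) to the later (November 10, 2032):
August 28, 2029 → August 28, 2030: 365 days.
August 28, 2030 → August 28, 2031: 365 days.
August 28, 2031 → August 28, 2032: 366 days (2032 is a leap year).
August 2032: 31 − 28 = 3 days remain.
Then September (30), October (31): 30 + 31 = 61 days.
November 1–10, 2032: 10 days.
Residual: 74 days.
Total: 1170 days.
1170 mod 7 = 1, so 1 day before Wednesday is Tuesday.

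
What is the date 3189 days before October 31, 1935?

February 6, 1927

Count 3189 days before October 31, 1935:
Day-of-year of February 6, 1927: 37.
Day-of-year of October 31, 1935: 304.
1927 has 365 days, so 365 − 37 = 328 days remain in 1927.
Full years 1928–1934: 5 common + 2 leap = 5×365 + 2×366 = 2557 days.
Total: 328 + 2557 + 304 = 3189 days.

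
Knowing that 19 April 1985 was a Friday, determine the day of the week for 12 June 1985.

Wednesday

April 1985: 30 − 19 = 11 days remain.
Then May (31): 31 days.
June 1–12, 1985: 12 days.
Total: 11 + 31 + 12 = 54 days.
54 mod 7 = 5, so 5 days after Friday is Wednesday.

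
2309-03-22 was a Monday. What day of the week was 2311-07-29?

Saturday

Day-of-year of March 22, 2309: 81.
Day-of-year of July 29, 2311: 210.
2309 has 365 days, so 365 − 81 = 284 days remain in 2309.
Full years: 2310: 365. Sum = 365.
Total: 284 + 365 + 210 = 859 days.
859 mod 7 = 5, so 5 days after Monday is Saturday.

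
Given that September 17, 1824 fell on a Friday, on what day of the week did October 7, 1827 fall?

Sunday

Day-of-year of September 17, 1824: 261.
Day-of-year of October 7, 1827: 280.
1824 has 366 days, so 366 − 261 = 105 days remain in 1824.
Full years: 1825: 365; 1826: 365. Sum = 730.
Total: 105 + 730 + 280 = 1115 days.
1115 mod 7 = 2, so 2 days after Friday is Sunday.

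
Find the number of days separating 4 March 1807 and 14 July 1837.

From March 4, 1807 to March 4, 1837: 30 years, of which 8 contain a Feb 29 — 22×365 + 8×366 = 10958 days.
March 1837: 31 − 4 = 27 days remain.
Then April (30), May (31), June (30): 30 + 31 + 30 = 91 days.
July 1–14, 1837: 14 days.
Residual: 132 days.
Total: 11090 days.

11090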